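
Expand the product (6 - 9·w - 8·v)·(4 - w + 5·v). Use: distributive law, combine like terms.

24 - 42·w - 2·v + 9·w^2 - 37·v·w - 40·v^2

(6 - 9·w - 8·v)·(4 - w + 5·v)
= 24 - 6·w + 30·v - 36·w + 9·w^2 - 45·v·w - 32·v + 8·v·w - 40·v^2    [distributive law]
= 24 - 42·w - 2·v + 9·w^2 - 37·v·w - 40·v^2    [combine like terms]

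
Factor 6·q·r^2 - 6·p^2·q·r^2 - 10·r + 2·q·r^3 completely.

2·r(3·q·r - 3·p^2·q·r - 5 + q·r^2)

6·q·r^2 - 6·p^2·q·r^2 - 10·r + 2·q·r^3
= 2(3·q·r^2 - 3·p^2·q·r^2 - 5·r + q·r^3)    [factor out 2]
= 2·r(3·q·r - 3·p^2·q·r - 5 + q·r^2)    [factor out r]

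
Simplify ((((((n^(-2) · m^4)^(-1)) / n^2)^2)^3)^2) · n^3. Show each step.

m^(-48)n^3

((((((n^(-2) · m^4)^(-1)) / n^2)^2)^3)^2) · n^3
= (((((n^(-2) · m^4)^(-1)) / n^2)^2)^6) · n^3    [power of a power]
= ((((n^(-2) · m^4)^(-1)) / n^2)^12) · n^3    [power of a power]
= ((((n^(-2) · m^4)^(-1))^12) / ((n^2)^12)) · n^3    [power of a quotient]
= (((n^(-2) · m^4)^(-12)) / ((n^2)^12)) · n^3    [power of a power]
= ((((n^(-2))^(-12)) · ((m^4)^(-12))) / ((n^2)^12)) · n^3    [power of a product]
= ((n^24 · ((m^4)^(-12))) / ((n^2)^12)) · n^3    [power of a power]
= ((n^24 · m^(-48)) / ((n^2)^12)) · n^3    [power of a power]
= ((n^24 · m^(-48)) / n^24) · n^3    [power of a power]
= m^(-48)n^3    [quotient of powers; product of powers]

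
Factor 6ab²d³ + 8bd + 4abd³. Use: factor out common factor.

2bd(3abd² + 4 + 2ad²)

6ab²d³ + 8bd + 4abd³
= 2(3ab²d³ + 4bd + 2abd³)    [factor out 2]
= 2bd(3abd² + 4 + 2ad²)    [factor out bd]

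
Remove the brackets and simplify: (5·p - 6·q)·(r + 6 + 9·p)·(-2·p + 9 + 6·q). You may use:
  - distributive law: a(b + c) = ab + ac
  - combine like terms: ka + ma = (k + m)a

(5·p - 6·q)·(r + 6 + 9·p)·(-2·p + 9 + 6·q)
= (5·p·r + 30·p + 45·p^2 - 6·q·r - 36·q - 54·p·q)·(-2·p + 9 + 6·q)    [distributive law]
= -10·p^2·r + 45·p·r + 30·p·q·r - 60·p^2 + 270·p + 180·p·q - 90·p^3 + 405·p^2 + 270·p^2·q + 12·p·q·r - 54·q·r - 36·q^2·r + 72·p·q - 324·q - 216·q^2 + 108·p^2·q - 486·p·q - 324·p·q^2    [distributive law]
= -10·p^2·r + 45·p·r + 42·p·q·r + 345·p^2 + 270·p - 234·p·q - 90·p^3 + 378·p^2·q - 54·q·r - 36·q^2·r - 324·q - 216·q^2 - 324·p·q^2    [combine like terms]

-10·p^2·r + 45·p·r + 42·p·q·r + 345·p^2 + 270·p - 234·p·q - 90·p^3 + 378·p^2·q - 54·q·r - 36·q^2·r - 324·q - 216·q^2 - 324·p·q^2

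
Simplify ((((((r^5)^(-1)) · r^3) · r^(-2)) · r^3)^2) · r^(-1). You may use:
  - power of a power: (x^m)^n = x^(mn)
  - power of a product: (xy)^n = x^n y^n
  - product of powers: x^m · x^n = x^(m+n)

r^(-3)

((((((r^5)^(-1)) · r^3) · r^(-2)) · r^3)^2) · r^(-1)
= ((((((r^5)^(-1)) · r^3) · r^(-2))^2) · ((r^3)^2)) · r^(-1)    [power of a product]
= ((((((r^5)^(-1)) · r^3)^2) · ((r^(-2))^2)) · ((r^3)^2)) · r^(-1)    [power of a product]
= ((((((r^5)^(-1))^2) · ((r^3)^2)) · ((r^(-2))^2)) · ((r^3)^2)) · r^(-1)    [power of a product]
= (((((r^5)^(-2)) · ((r^3)^2)) · ((r^(-2))^2)) · ((r^3)^2)) · r^(-1)    [power of a power]
= (((r^(-10) · ((r^3)^2)) · ((r^(-2))^2)) · ((r^3)^2)) · r^(-1)    [power of a power]
= (((r^(-10) · r^6) · ((r^(-2))^2)) · ((r^3)^2)) · r^(-1)    [power of a power]
= ((r^(-4) · ((r^(-2))^2)) · ((r^3)^2)) · r^(-1)    [product of powers]
= ((r^(-4) · r^(-4)) · ((r^3)^2)) · r^(-1)    [power of a power]
= (r^(-8) · ((r^3)^2)) · r^(-1)    [product of powers]
= (r^(-8) · r^6) · r^(-1)    [power of a power]
= r^(-2) · r^(-1)    [product of powers]
= r^(-3)    [product of powers]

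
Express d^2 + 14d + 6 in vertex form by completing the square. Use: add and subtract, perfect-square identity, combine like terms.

(d + 7)^2 - 43

d^2 + 14d + 6
= d^2 + 14d + 49 - 49 + 6    [add and subtract 49]
= (d + 7)^2 - 49 + 6    [perfect-square identity]
= (d + 7)^2 - 43    [combine constants]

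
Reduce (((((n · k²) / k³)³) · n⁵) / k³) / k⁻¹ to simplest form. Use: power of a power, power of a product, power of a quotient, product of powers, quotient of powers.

k⁻⁵n⁸

(((((n · k²) / k³)³) · n⁵) / k³) / k⁻¹
= (((((n · k²)³) / ((k³)³)) · n⁵) / k³) / k⁻¹    [power of a quotient]
= (((((n³) · ((k²)³)) / ((k³)³)) · n⁵) / k³) / k⁻¹    [power of a product]
= ((((n³ · k⁶) / ((k³)³)) · n⁵) / k³) / k⁻¹    [power of a power]
= ((((n³ · k⁶) / k⁹) · n⁵) / k³) / k⁻¹    [power of a power]
= k⁻⁵n⁸    [quotient of powers; product of powers]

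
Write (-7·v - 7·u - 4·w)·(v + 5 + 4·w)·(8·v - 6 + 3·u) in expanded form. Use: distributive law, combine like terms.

(-7·v - 7·u - 4·w)·(v + 5 + 4·w)·(8·v - 6 + 3·u)
= (-7·v² - 35·v - 28·v·w - 7·u·v - 35·u - 28·u·w - 4·v·w - 20·w - 16·w²)·(8·v - 6 + 3·u)    [distributive law]
= (-7·v² - 35·v - 32·v·w - 7·u·v - 35·u - 28·u·w - 20·w - 16·w²)·(8·v - 6 + 3·u)    [combine like terms]
= -56·v³ + 42·v² - 21·u·v² - 280·v² + 210·v - 105·u·v - 256·v²·w + 192·v·w - 96·u·v·w - 56·u·v² + 42·u·v - 21·u²·v - 280·u·v + 210·u - 105·u² - 224·u·v·w + 168·u·w - 84·u²·w - 160·v·w + 120·w - 60·u·w - 128·v·w² + 96·w² - 48·u·w²    [distributive law]
= -56·v³ - 238·v² - 77·u·v² + 210·v - 343·u·v - 256·v²·w + 32·v·w - 320·u·v·w - 21·u²·v + 210·u - 105·u² + 108·u·w - 84·u²·w + 120·w - 128·v·w² + 96·w² - 48·u·w²    [combine like terms]

-56·v³ - 238·v² - 77·u·v² + 210·v - 343·u·v - 256·v²·w + 32·v·w - 320·u·v·w - 21·u²·v + 210·u - 105·u² + 108·u·w - 84·u²·w + 120·w - 128·v·w² + 96·w² - 48·u·w²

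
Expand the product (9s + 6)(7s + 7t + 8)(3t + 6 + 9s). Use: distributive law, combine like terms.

(9s + 6)(7s + 7t + 8)(3t + 6 + 9s)
= (63s^2 + 63st + 72s + 42s + 42t + 48)(3t + 6 + 9s)    [distributive law]
= (63s^2 + 63st + 114s + 42t + 48)(3t + 6 + 9s)    [combine like terms]
= 189s^2t + 378s^2 + 567s^3 + 189st^2 + 378st + 567s^2t + 342st + 684s + 1026s^2 + 126t^2 + 252t + 378st + 144t + 288 + 432s    [distributive law]
= 756s^2t + 1404s^2 + 567s^3 + 189st^2 + 1098st + 1116s + 126t^2 + 396t + 288    [combine like terms]

756s^2t + 1404s^2 + 567s^3 + 189st^2 + 1098st + 1116s + 126t^2 + 396t + 288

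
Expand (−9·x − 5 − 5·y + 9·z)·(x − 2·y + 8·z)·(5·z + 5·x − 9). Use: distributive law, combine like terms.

−360·x^2·z − 45·x^3 + 56·x^2 − 225·x·y·z + 65·x^2·y − 67·x·y + 45·x·z^2 + 342·x·z + 45·x + 572·y·z − 90·y − 848·z^2 + 360·z + 50·y^2·z + 50·x·y^2 − 90·y^2 − 290·y·z^2 + 360·z^3

(−9·x − 5 − 5·y + 9·z)·(x − 2·y + 8·z)·(5·z + 5·x − 9)
= (−9·x^2 + 18·x·y − 72·x·z − 5·x + 10·y − 40·z − 5·x·y + 10·y^2 − 40·y·z + 9·x·z − 18·y·z + 72·z^2)·(5·z + 5·x − 9)    [distributive law]
= (−9·x^2 + 13·x·y − 63·x·z − 5·x + 10·y − 40·z + 10·y^2 − 58·y·z + 72·z^2)·(5·z + 5·x − 9)    [combine like terms]
= −45·x^2·z − 45·x^3 + 81·x^2 + 65·x·y·z + 65·x^2·y − 117·x·y − 315·x·z^2 − 315·x^2·z + 567·x·z − 25·x·z − 25·x^2 + 45·x + 50·y·z + 50·x·y − 90·y − 200·z^2 − 200·x·z + 360·z + 50·y^2·z + 50·x·y^2 − 90·y^2 − 290·y·z^2 − 290·x·y·z + 522·y·z + 360·z^3 + 360·x·z^2 − 648·z^2    [distributive law]
= −360·x^2·z − 45·x^3 + 56·x^2 − 225·x·y·z + 65·x^2·y − 67·x·y + 45·x·z^2 + 342·x·z + 45·x + 572·y·z − 90·y − 848·z^2 + 360·z + 50·y^2·z + 50·x·y^2 − 90·y^2 − 290·y·z^2 + 360·z^3    [combine like terms]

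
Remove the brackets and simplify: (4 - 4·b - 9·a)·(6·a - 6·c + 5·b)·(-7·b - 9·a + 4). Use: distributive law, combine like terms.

-624·a·b - 432·a^2 + 96·a + 264·b·c + 432·a·c - 96·c - 220·b^2 + 80·b + 663·a·b^2 + 999·a^2·b - 168·b^2·c - 594·a·b·c + 140·b^3 + 486·a^3 - 486·a^2·c

(4 - 4·b - 9·a)·(6·a - 6·c + 5·b)·(-7·b - 9·a + 4)
= (24·a - 24·c + 20·b - 24·a·b + 24·b·c - 20·b^2 - 54·a^2 + 54·a·c - 45·a·b)·(-7·b - 9·a + 4)    [distributive law]
= (24·a - 24·c + 20·b - 69·a·b + 24·b·c - 20·b^2 - 54·a^2 + 54·a·c)·(-7·b - 9·a + 4)    [combine like terms]
= -168·a·b - 216·a^2 + 96·a + 168·b·c + 216·a·c - 96·c - 140·b^2 - 180·a·b + 80·b + 483·a·b^2 + 621·a^2·b - 276·a·b - 168·b^2·c - 216·a·b·c + 96·b·c + 140·b^3 + 180·a·b^2 - 80·b^2 + 378·a^2·b + 486·a^3 - 216·a^2 - 378·a·b·c - 486·a^2·c + 216·a·c    [distributive law]
= -624·a·b - 432·a^2 + 96·a + 264·b·c + 432·a·c - 96·c - 220·b^2 + 80·b + 663·a·b^2 + 999·a^2·b - 168·b^2·c - 594·a·b·c + 140·b^3 + 486·a^3 - 486·a^2·c    [combine like terms]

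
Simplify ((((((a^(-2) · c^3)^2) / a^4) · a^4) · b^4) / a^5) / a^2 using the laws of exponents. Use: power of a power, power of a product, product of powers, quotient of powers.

((((((a^(-2) · c^3)^2) / a^4) · a^4) · b^4) / a^5) / a^2
= (((((((a^(-2))^2) · ((c^3)^2)) / a^4) · a^4) · b^4) / a^5) / a^2    [power of a product]
= (((((a^(-4) · ((c^3)^2)) / a^4) · a^4) · b^4) / a^5) / a^2    [power of a power]
= (((((a^(-4) · c^6) / a^4) · a^4) · b^4) / a^5) / a^2    [power of a power]
= a^(-11)·b^4·c^6    [quotient of powers; product of powers]

a^(-11)·b^4·c^6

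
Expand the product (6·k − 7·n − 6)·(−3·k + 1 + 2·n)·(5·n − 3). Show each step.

(6·k − 7·n − 6)·(−3·k + 1 + 2·n)·(5·n − 3)
= (−18·k² + 6·k + 12·k·n + 21·k·n − 7·n − 14·n² + 18·k − 6 − 12·n)·(5·n − 3)    [distributive law]
= (−18·k² + 24·k + 33·k·n − 19·n − 14·n² − 6)·(5·n − 3)    [combine like terms]
= −90·k²·n + 54·k² + 120·k·n − 72·k + 165·k·n² − 99·k·n − 95·n² + 57·n − 70·n³ + 42·n² − 30·n + 18    [distributive law]
= −90·k²·n + 54·k² + 21·k·n − 72·k + 165·k·n² − 53·n² + 27·n − 70·n³ + 18    [combine like terms]

−90·k²·n + 54·k² + 21·k·n − 72·k + 165·k·n² − 53·n² + 27·n − 70·n³ + 18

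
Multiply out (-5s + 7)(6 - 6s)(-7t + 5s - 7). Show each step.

(-5s + 7)(6 - 6s)(-7t + 5s - 7)
= (-30s + 30s² + 42 - 42s)(-7t + 5s - 7)    [distributive law]
= (-72s + 30s² + 42)(-7t + 5s - 7)    [combine like terms]
= 504st - 360s² + 504s - 210s²t + 150s³ - 210s² - 294t + 210s - 294    [distributive law]
= 504st - 570s² + 714s - 210s²t + 150s³ - 294t - 294    [combine like terms]

504st - 570s² + 714s - 210s²t + 150s³ - 294t - 294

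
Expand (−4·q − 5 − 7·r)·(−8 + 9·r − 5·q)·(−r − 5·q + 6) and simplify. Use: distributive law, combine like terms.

(−4·q − 5 − 7·r)·(−8 + 9·r − 5·q)·(−r − 5·q + 6)
= (32·q − 36·q·r + 20·q^2 + 40 − 45·r + 25·q + 56·r − 63·r^2 + 35·q·r)·(−r − 5·q + 6)    [distributive law]
= (57·q − q·r + 20·q^2 + 40 + 11·r − 63·r^2)·(−r − 5·q + 6)    [combine like terms]
= −57·q·r − 285·q^2 + 342·q + q·r^2 + 5·q^2·r − 6·q·r − 20·q^2·r − 100·q^3 + 120·q^2 − 40·r − 200·q + 240 − 11·r^2 − 55·q·r + 66·r + 63·r^3 + 315·q·r^2 − 378·r^2    [distributive law]
= −118·q·r − 165·q^2 + 142·q + 316·q·r^2 − 15·q^2·r − 100·q^3 + 26·r + 240 − 389·r^2 + 63·r^3    [combine like terms]

−118·q·r − 165·q^2 + 142·q + 316·q·r^2 − 15·q^2·r − 100·q^3 + 26·r + 240 − 389·r^2 + 63·r^3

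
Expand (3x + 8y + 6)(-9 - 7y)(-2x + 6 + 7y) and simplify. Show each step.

(3x + 8y + 6)(-9 - 7y)(-2x + 6 + 7y)
= (-27x - 21xy - 72y - 56y^2 - 54 - 42y)(-2x + 6 + 7y)    [distributive law]
= (-27x - 21xy - 114y - 56y^2 - 54)(-2x + 6 + 7y)    [combine like terms]
= 54x^2 - 162x - 189xy + 42x^2y - 126xy - 147xy^2 + 228xy - 684y - 798y^2 + 112xy^2 - 336y^2 - 392y^3 + 108x - 324 - 378y    [distributive law]
= 54x^2 - 54x - 87xy + 42x^2y - 35xy^2 - 1062y - 1134y^2 - 392y^3 - 324    [combine like terms]

54x^2 - 54x - 87xy + 42x^2y - 35xy^2 - 1062y - 1134y^2 - 392y^3 - 324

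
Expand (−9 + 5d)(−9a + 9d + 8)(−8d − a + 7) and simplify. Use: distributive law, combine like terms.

(−9 + 5d)(−9a + 9d + 8)(−8d − a + 7)
= (81a − 81d − 72 − 45ad + 45d² + 40d)(−8d − a + 7)    [distributive law]
= (81a − 41d − 72 − 45ad + 45d²)(−8d − a + 7)    [combine like terms]
= −648ad − 81a² + 567a + 328d² + 41ad − 287d + 576d + 72a − 504 + 360ad² + 45a²d − 315ad − 360d³ − 45ad² + 315d²    [distributive law]
= −922ad − 81a² + 639a + 643d² + 289d − 504 + 315ad² + 45a²d − 360d³    [combine like terms]

−922ad − 81a² + 639a + 643d² + 289d − 504 + 315ad² + 45a²d − 360d³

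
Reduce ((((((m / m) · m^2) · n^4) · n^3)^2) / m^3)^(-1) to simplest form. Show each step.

((((((m / m) · m^2) · n^4) · n^3)^2) / m^3)^(-1)
= ((((((m / m) · m^2) · n^4) · n^3)^2)^(-1)) / ((m^3)^(-1))    [power of a quotient]
= (((((m / m) · m^2) · n^4) · n^3)^(-2)) / ((m^3)^(-1))    [power of a power]
= (((((m / m) · m^2) · n^4)^(-2)) · ((n^3)^(-2))) / ((m^3)^(-1))    [power of a product]
= (((((m / m) · m^2)^(-2)) · ((n^4)^(-2))) · ((n^3)^(-2))) / ((m^3)^(-1))    [power of a product]
= (((((m / m)^(-2)) · ((m^2)^(-2))) · ((n^4)^(-2))) · ((n^3)^(-2))) / ((m^3)^(-1))    [power of a product]
= (((((m^(-2)) / (m^(-2))) · ((m^2)^(-2))) · ((n^4)^(-2))) · ((n^3)^(-2))) / ((m^3)^(-1))    [power of a quotient]
= (((m^0 · ((m^2)^(-2))) · ((n^4)^(-2))) · ((n^3)^(-2))) / ((m^3)^(-1))    [quotient of powers]
= (((m^0 · m^(-4)) · ((n^4)^(-2))) · ((n^3)^(-2))) / ((m^3)^(-1))    [power of a power]
= ((m^(-4) · ((n^4)^(-2))) · ((n^3)^(-2))) / ((m^3)^(-1))    [product of powers]
= ((m^(-4) · n^(-8)) · ((n^3)^(-2))) / ((m^3)^(-1))    [power of a power]
= ((m^(-4) · n^(-8)) · n^(-6)) / ((m^3)^(-1))    [power of a power]
= ((m^(-4) · n^(-8)) · n^(-6)) / m^(-3)    [power of a power]
= m^(-1)·n^(-14)    [quotient of powers; product of powers]

m^(-1)·n^(-14)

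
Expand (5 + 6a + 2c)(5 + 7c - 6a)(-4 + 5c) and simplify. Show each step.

(5 + 6a + 2c)(5 + 7c - 6a)(-4 + 5c)
= (25 + 35c - 30a + 30a + 42ac - 36a^2 + 10c + 14c^2 - 12ac)(-4 + 5c)    [distributive law]
= (25 + 45c + 30ac - 36a^2 + 14c^2)(-4 + 5c)    [combine like terms]
= -100 + 125c - 180c + 225c^2 - 120ac + 150ac^2 + 144a^2 - 180a^2c - 56c^2 + 70c^3    [distributive law]
= -100 - 55c + 169c^2 - 120ac + 150ac^2 + 144a^2 - 180a^2c + 70c^3    [combine like terms]

-100 - 55c + 169c^2 - 120ac + 150ac^2 + 144a^2 - 180a^2c + 70c^3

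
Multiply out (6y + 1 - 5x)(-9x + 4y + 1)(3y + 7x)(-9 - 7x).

(6y + 1 - 5x)(-9x + 4y + 1)(3y + 7x)(-9 - 7x)
= (-54xy + 24y^2 + 6y - 9x + 4y + 1 + 45x^2 - 20xy - 5x)(3y + 7x)(-9 - 7x)    [distributive law]
= (-74xy + 24y^2 + 10y - 14x + 1 + 45x^2)(3y + 7x)(-9 - 7x)    [combine like terms]
= (-222xy^2 - 518x^2y + 72y^3 + 168xy^2 + 30y^2 + 70xy - 42xy - 98x^2 + 3y + 7x + 135x^2y + 315x^3)(-9 - 7x)    [distributive law]
= (-54xy^2 - 383x^2y + 72y^3 + 30y^2 + 28xy - 98x^2 + 3y + 7x + 315x^3)(-9 - 7x)    [combine like terms]
= 486xy^2 + 378x^2y^2 + 3447x^2y + 2681x^3y - 648y^3 - 504xy^3 - 270y^2 - 210xy^2 - 252xy - 196x^2y + 882x^2 + 686x^3 - 27y - 21xy - 63x - 49x^2 - 2835x^3 - 2205x^4    [distributive law]
= 276xy^2 + 378x^2y^2 + 3251x^2y + 2681x^3y - 648y^3 - 504xy^3 - 270y^2 - 273xy + 833x^2 - 2149x^3 - 27y - 63x - 2205x^4    [combine like terms]

276xy^2 + 378x^2y^2 + 3251x^2y + 2681x^3y - 648y^3 - 504xy^3 - 270y^2 - 273xy + 833x^2 - 2149x^3 - 27y - 63x - 2205x^4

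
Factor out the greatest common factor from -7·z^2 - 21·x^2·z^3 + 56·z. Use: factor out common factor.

7·z(-z - 3·x^2·z^2 + 8)

-7·z^2 - 21·x^2·z^3 + 56·z
= 7(-z^2 - 3·x^2·z^3 + 8·z)    [factor out 7]
= 7·z(-z - 3·x^2·z^2 + 8)    [factor out z]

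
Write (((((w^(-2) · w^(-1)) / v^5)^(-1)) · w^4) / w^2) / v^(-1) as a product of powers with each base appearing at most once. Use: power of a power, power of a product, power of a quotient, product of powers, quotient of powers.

v^6·w^5

(((((w^(-2) · w^(-1)) / v^5)^(-1)) · w^4) / w^2) / v^(-1)
= (((((w^(-2) · w^(-1))^(-1)) / ((v^5)^(-1))) · w^4) / w^2) / v^(-1)    [power of a quotient]
= ((((((w^(-2))^(-1)) · ((w^(-1))^(-1))) / ((v^5)^(-1))) · w^4) / w^2) / v^(-1)    [power of a product]
= ((((w^2 · ((w^(-1))^(-1))) / ((v^5)^(-1))) · w^4) / w^2) / v^(-1)    [power of a power]
= ((((w^2 · w) / ((v^5)^(-1))) · w^4) / w^2) / v^(-1)    [power of a power]
= (((w^3 / ((v^5)^(-1))) · w^4) / w^2) / v^(-1)    [product of powers]
= (((w^3 / v^(-5)) · w^4) / w^2) / v^(-1)    [power of a power]
= v^6·w^5    [quotient of powers; product of powers]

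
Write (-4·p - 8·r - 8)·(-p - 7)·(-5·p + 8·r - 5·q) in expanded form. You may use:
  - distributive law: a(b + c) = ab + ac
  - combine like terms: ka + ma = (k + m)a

-20·p^3 - 8·p^2·r - 20·p^2·q - 180·p^2 + 8·p·r - 180·p·q + 64·p·r^2 - 40·p·q·r + 448·r^2 - 280·q·r - 280·p + 448·r - 280·q

(-4·p - 8·r - 8)·(-p - 7)·(-5·p + 8·r - 5·q)
= (4·p^2 + 28·p + 8·p·r + 56·r + 8·p + 56)·(-5·p + 8·r - 5·q)    [distributive law]
= (4·p^2 + 36·p + 8·p·r + 56·r + 56)·(-5·p + 8·r - 5·q)    [combine like terms]
= -20·p^3 + 32·p^2·r - 20·p^2·q - 180·p^2 + 288·p·r - 180·p·q - 40·p^2·r + 64·p·r^2 - 40·p·q·r - 280·p·r + 448·r^2 - 280·q·r - 280·p + 448·r - 280·q    [distributive law]
= -20·p^3 - 8·p^2·r - 20·p^2·q - 180·p^2 + 8·p·r - 180·p·q + 64·p·r^2 - 40·p·q·r + 448·r^2 - 280·q·r - 280·p + 448·r - 280·q    [combine like terms]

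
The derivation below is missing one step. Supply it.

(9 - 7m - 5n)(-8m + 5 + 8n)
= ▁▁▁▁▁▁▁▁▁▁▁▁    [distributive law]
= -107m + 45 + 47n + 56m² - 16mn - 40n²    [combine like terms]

After distributive law, the bracketed line is:

-72m + 45 + 72n + 56m² - 35m - 56mn + 40mn - 25n - 40n²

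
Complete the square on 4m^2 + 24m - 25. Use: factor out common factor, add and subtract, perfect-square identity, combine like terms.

4(m + 3)^2 - 61

4m^2 + 24m - 25
= 4(m^2 + 6m) - 25    [factor out 4 from the m-terms]
= 4(m^2 + 6m + 9 - 9) - 25    [add and subtract 9 inside the bracket]
= 4(m + 3)^2 - 36 - 25    [perfect-square identity]
= 4(m + 3)^2 - 61    [combine constants]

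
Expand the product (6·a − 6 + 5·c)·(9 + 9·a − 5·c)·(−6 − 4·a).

(6·a − 6 + 5·c)·(9 + 9·a − 5·c)·(−6 − 4·a)
= (54·a + 54·a² − 30·a·c − 54 − 54·a + 30·c + 45·c + 45·a·c − 25·c²)·(−6 − 4·a)    [distributive law]
= (54·a² + 15·a·c − 54 + 75·c − 25·c²)·(−6 − 4·a)    [combine like terms]
= −324·a² − 216·a³ − 90·a·c − 60·a²·c + 324 + 216·a − 450·c − 300·a·c + 150·c² + 100·a·c²    [distributive law]
= −324·a² − 216·a³ − 390·a·c − 60·a²·c + 324 + 216·a − 450·c + 150·c² + 100·a·c²    [combine like terms]

−324·a² − 216·a³ − 390·a·c − 60·a²·c + 324 + 216·a − 450·c + 150·c² + 100·a·c²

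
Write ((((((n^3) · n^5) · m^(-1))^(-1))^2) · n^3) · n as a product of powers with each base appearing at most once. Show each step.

m^2n^(-12)

((((((n^3) · n^5) · m^(-1))^(-1))^2) · n^3) · n
= (((((n^3) · n^5) · m^(-1))^(-2)) · n^3) · n    [power of a power]
= (((((n^3) · n^5)^(-2)) · ((m^(-1))^(-2))) · n^3) · n    [power of a product]
= (((((n^3)^(-2)) · ((n^5)^(-2))) · ((m^(-1))^(-2))) · n^3) · n    [power of a product]
= ((((n^(-6)) · ((n^5)^(-2))) · ((m^(-1))^(-2))) · n^3) · n    [power of a power]
= (((n^(-6) · n^(-10)) · ((m^(-1))^(-2))) · n^3) · n    [power of a power]
= ((n^(-16) · ((m^(-1))^(-2))) · n^3) · n    [product of powers]
= ((n^(-16) · m^2) · n^3) · n    [power of a power]
= m^2n^(-12)    [product of powers]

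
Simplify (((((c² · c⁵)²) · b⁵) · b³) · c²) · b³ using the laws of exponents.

(((((c² · c⁵)²) · b⁵) · b³) · c²) · b³
= ((((((c²)²) · ((c⁵)²)) · b⁵) · b³) · c²) · b³    [power of a product]
= ((((c⁴ · ((c⁵)²)) · b⁵) · b³) · c²) · b³    [power of a power]
= ((((c⁴ · c¹⁰) · b⁵) · b³) · c²) · b³    [power of a power]
= (((c¹⁴ · b⁵) · b³) · c²) · b³    [product of powers]
= b¹¹c¹⁶    [product of powers]

b¹¹c¹⁶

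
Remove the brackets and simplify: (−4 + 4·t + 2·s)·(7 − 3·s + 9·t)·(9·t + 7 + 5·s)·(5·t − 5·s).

−1540·t^2 + 1750·s·t − 980·t + 980·s − 210·s^2 + 280·s·t^2 − 740·s^2·t − 440·s^3 + 900·t^3 − 450·s·t^3 − 1290·s^2·t^2 − 30·s^3·t + 1620·t^4 + 150·s^4

(−4 + 4·t + 2·s)·(7 − 3·s + 9·t)·(9·t + 7 + 5·s)·(5·t − 5·s)
= (−28 + 12·s − 36·t + 28·t − 12·s·t + 36·t^2 + 14·s − 6·s^2 + 18·s·t)·(9·t + 7 + 5·s)·(5·t − 5·s)    [distributive law]
= (−28 + 26·s − 8·t + 6·s·t + 36·t^2 − 6·s^2)·(9·t + 7 + 5·s)·(5·t − 5·s)    [combine like terms]
= (−252·t − 196 − 140·s + 234·s·t + 182·s + 130·s^2 − 72·t^2 − 56·t − 40·s·t + 54·s·t^2 + 42·s·t + 30·s^2·t + 324·t^3 + 252·t^2 + 180·s·t^2 − 54·s^2·t − 42·s^2 − 30·s^3)·(5·t − 5·s)    [distributive law]
= (−308·t − 196 + 42·s + 236·s·t + 88·s^2 + 180·t^2 + 234·s·t^2 − 24·s^2·t + 324·t^3 − 30·s^3)·(5·t − 5·s)    [combine like terms]
= −1540·t^2 + 1540·s·t − 980·t + 980·s + 210·s·t − 210·s^2 + 1180·s·t^2 − 1180·s^2·t + 440·s^2·t − 440·s^3 + 900·t^3 − 900·s·t^2 + 1170·s·t^3 − 1170·s^2·t^2 − 120·s^2·t^2 + 120·s^3·t + 1620·t^4 − 1620·s·t^3 − 150·s^3·t + 150·s^4    [distributive law]
= −1540·t^2 + 1750·s·t − 980·t + 980·s − 210·s^2 + 280·s·t^2 − 740·s^2·t − 440·s^3 + 900·t^3 − 450·s·t^3 − 1290·s^2·t^2 − 30·s^3·t + 1620·t^4 + 150·s^4    [combine like terms]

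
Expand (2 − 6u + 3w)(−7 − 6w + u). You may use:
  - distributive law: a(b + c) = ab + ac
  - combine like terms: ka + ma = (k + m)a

−14 − 33w + 44u + 39uw − 6u² − 18w²

(2 − 6u + 3w)(−7 − 6w + u)
= −14 − 12w + 2u + 42u + 36uw − 6u² − 21w − 18w² + 3uw    [distributive law]
= −14 − 33w + 44u + 39uw − 6u² − 18w²    [combine like terms]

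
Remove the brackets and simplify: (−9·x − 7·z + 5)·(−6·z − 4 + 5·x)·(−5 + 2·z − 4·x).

(−9·x − 7·z + 5)·(−6·z − 4 + 5·x)·(−5 + 2·z − 4·x)
= (54·x·z + 36·x − 45·x^2 + 42·z^2 + 28·z − 35·x·z − 30·z − 20 + 25·x)·(−5 + 2·z − 4·x)    [distributive law]
= (19·x·z + 61·x − 45·x^2 + 42·z^2 − 2·z − 20)·(−5 + 2·z − 4·x)    [combine like terms]
= −95·x·z + 38·x·z^2 − 76·x^2·z − 305·x + 122·x·z − 244·x^2 + 225·x^2 − 90·x^2·z + 180·x^3 − 210·z^2 + 84·z^3 − 168·x·z^2 + 10·z − 4·z^2 + 8·x·z + 100 − 40·z + 80·x    [distributive law]
= 35·x·z − 130·x·z^2 − 166·x^2·z − 225·x − 19·x^2 + 180·x^3 − 214·z^2 + 84·z^3 − 30·z + 100    [combine like terms]

35·x·z − 130·x·z^2 − 166·x^2·z − 225·x − 19·x^2 + 180·x^3 − 214·z^2 + 84·z^3 − 30·z + 100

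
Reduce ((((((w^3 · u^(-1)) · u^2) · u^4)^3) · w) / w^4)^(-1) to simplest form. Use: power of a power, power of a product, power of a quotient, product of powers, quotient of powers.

u^(-15)w^(-6)

((((((w^3 · u^(-1)) · u^2) · u^4)^3) · w) / w^4)^(-1)
= ((((((w^3 · u^(-1)) · u^2) · u^4)^3) · w)^(-1)) / ((w^4)^(-1))    [power of a quotient]
= ((((((w^3 · u^(-1)) · u^2) · u^4)^3)^(-1)) · (w^(-1))) / ((w^4)^(-1))    [power of a product]
= (((((w^3 · u^(-1)) · u^2) · u^4)^(-3)) · (w^(-1))) / ((w^4)^(-1))    [power of a power]
= (((((w^3 · u^(-1)) · u^2)^(-3)) · ((u^4)^(-3))) · (w^(-1))) / ((w^4)^(-1))    [power of a product]
= (((((w^3 · u^(-1))^(-3)) · ((u^2)^(-3))) · ((u^4)^(-3))) · (w^(-1))) / ((w^4)^(-1))    [power of a product]
= ((((((w^3)^(-3)) · ((u^(-1))^(-3))) · ((u^2)^(-3))) · ((u^4)^(-3))) · (w^(-1))) / ((w^4)^(-1))    [power of a product]
= ((((w^(-9) · ((u^(-1))^(-3))) · ((u^2)^(-3))) · ((u^4)^(-3))) · (w^(-1))) / ((w^4)^(-1))    [power of a power]
= ((((w^(-9) · u^3) · ((u^2)^(-3))) · ((u^4)^(-3))) · (w^(-1))) / ((w^4)^(-1))    [power of a power]
= ((((w^(-9) · u^3) · u^(-6)) · ((u^4)^(-3))) · (w^(-1))) / ((w^4)^(-1))    [power of a power]
= ((((w^(-9) · u^3) · u^(-6)) · u^(-12)) · (w^(-1))) / ((w^4)^(-1))    [power of a power]
= ((((w^(-9) · u^3) · u^(-6)) · u^(-12)) · w^(-1)) / w^(-4)    [power of a power]
= u^(-15)w^(-6)    [quotient of powers; product of powers]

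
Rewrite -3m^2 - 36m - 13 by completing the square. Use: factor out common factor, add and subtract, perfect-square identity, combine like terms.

-3(m + 6)^2 + 95

-3m^2 - 36m - 13
= -3(m^2 + 12m) - 13    [factor out -3 from the m-terms]
= -3(m^2 + 12m + 36 - 36) - 13    [add and subtract 36 inside the bracket]
= -3(m + 6)^2 + 108 - 13    [perfect-square identity]
= -3(m + 6)^2 + 95    [combine constants]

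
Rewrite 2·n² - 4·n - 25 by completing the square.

2·n² - 4·n - 25
= 2(n² - 2·n) - 25    [factor out 2 from the n-terms]
= 2(n² - 2·n + 1 - 1) - 25    [add and subtract 1 inside the bracket]
= 2(n - 1)² - 2 - 25    [perfect-square identity]
= 2(n - 1)² - 27    [combine constants]

2(n - 1)² - 27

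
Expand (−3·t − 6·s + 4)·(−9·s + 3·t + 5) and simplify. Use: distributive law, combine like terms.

(−3·t − 6·s + 4)·(−9·s + 3·t + 5)
= 27·s·t − 9·t^2 − 15·t + 54·s^2 − 18·s·t − 30·s − 36·s + 12·t + 20    [distributive law]
= 9·s·t − 9·t^2 − 3·t + 54·s^2 − 66·s + 20    [combine like terms]

9·s·t − 9·t^2 − 3·t + 54·s^2 − 66·s + 20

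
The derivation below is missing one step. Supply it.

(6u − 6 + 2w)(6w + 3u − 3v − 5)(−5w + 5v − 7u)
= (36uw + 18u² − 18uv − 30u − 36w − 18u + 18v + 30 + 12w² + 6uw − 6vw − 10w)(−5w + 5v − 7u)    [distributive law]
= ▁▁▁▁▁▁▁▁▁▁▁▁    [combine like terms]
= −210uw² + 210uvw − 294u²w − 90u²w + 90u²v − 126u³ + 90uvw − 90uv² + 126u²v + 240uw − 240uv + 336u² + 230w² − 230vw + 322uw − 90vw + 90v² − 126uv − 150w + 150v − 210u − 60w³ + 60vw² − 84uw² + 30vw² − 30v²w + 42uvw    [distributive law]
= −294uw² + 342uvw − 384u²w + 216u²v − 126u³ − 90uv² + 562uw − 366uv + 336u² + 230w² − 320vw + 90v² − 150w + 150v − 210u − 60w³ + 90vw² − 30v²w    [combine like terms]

After combine like terms, the bracketed line is:

(42uw + 18u² − 18uv − 48u − 46w + 18v + 30 + 12w² − 6vw)(−5w + 5v − 7u)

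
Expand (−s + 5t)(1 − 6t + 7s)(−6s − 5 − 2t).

(−s + 5t)(1 − 6t + 7s)(−6s − 5 − 2t)
= (−s + 6st − 7s² + 5t − 30t² + 35st)(−6s − 5 − 2t)    [distributive law]
= (−s + 41st − 7s² + 5t − 30t²)(−6s − 5 − 2t)    [combine like terms]
= 6s² + 5s + 2st − 246s²t − 205st − 82st² + 42s³ + 35s² + 14s²t − 30st − 25t − 10t² + 180st² + 150t² + 60t³    [distributive law]
= 41s² + 5s − 233st − 232s²t + 98st² + 42s³ − 25t + 140t² + 60t³    [combine like terms]

41s² + 5s − 233st − 232s²t + 98st² + 42s³ − 25t + 140t² + 60t³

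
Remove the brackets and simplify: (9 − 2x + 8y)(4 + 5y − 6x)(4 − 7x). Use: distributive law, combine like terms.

(9 − 2x + 8y)(4 + 5y − 6x)(4 − 7x)
= (36 + 45y − 54x − 8x − 10xy + 12x^2 + 32y + 40y^2 − 48xy)(4 − 7x)    [distributive law]
= (36 + 77y − 62x − 58xy + 12x^2 + 40y^2)(4 − 7x)    [combine like terms]
= 144 − 252x + 308y − 539xy − 248x + 434x^2 − 232xy + 406x^2y + 48x^2 − 84x^3 + 160y^2 − 280xy^2    [distributive law]
= 144 − 500x + 308y − 771xy + 482x^2 + 406x^2y − 84x^3 + 160y^2 − 280xy^2    [combine like terms]

144 − 500x + 308y − 771xy + 482x^2 + 406x^2y − 84x^3 + 160y^2 − 280xy^2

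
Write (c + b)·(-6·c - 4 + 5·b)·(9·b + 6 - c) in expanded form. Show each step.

(c + b)·(-6·c - 4 + 5·b)·(9·b + 6 - c)
= (-6·c^2 - 4·c + 5·b·c - 6·b·c - 4·b + 5·b^2)·(9·b + 6 - c)    [distributive law]
= (-6·c^2 - 4·c - b·c - 4·b + 5·b^2)·(9·b + 6 - c)    [combine like terms]
= -54·b·c^2 - 36·c^2 + 6·c^3 - 36·b·c - 24·c + 4·c^2 - 9·b^2·c - 6·b·c + b·c^2 - 36·b^2 - 24·b + 4·b·c + 45·b^3 + 30·b^2 - 5·b^2·c    [distributive law]
= -53·b·c^2 - 32·c^2 + 6·c^3 - 38·b·c - 24·c - 14·b^2·c - 6·b^2 - 24·b + 45·b^3    [combine like terms]

-53·b·c^2 - 32·c^2 + 6·c^3 - 38·b·c - 24·c - 14·b^2·c - 6·b^2 - 24·b + 45·b^3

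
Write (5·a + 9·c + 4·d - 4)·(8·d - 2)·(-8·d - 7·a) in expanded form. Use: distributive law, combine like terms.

(5·a + 9·c + 4·d - 4)·(8·d - 2)·(-8·d - 7·a)
= (40·a·d - 10·a + 72·c·d - 18·c + 32·d^2 - 8·d - 32·d + 8)·(-8·d - 7·a)    [distributive law]
= (40·a·d - 10·a + 72·c·d - 18·c + 32·d^2 - 40·d + 8)·(-8·d - 7·a)    [combine like terms]
= -320·a·d^2 - 280·a^2·d + 80·a·d + 70·a^2 - 576·c·d^2 - 504·a·c·d + 144·c·d + 126·a·c - 256·d^3 - 224·a·d^2 + 320·d^2 + 280·a·d - 64·d - 56·a    [distributive law]
= -544·a·d^2 - 280·a^2·d + 360·a·d + 70·a^2 - 576·c·d^2 - 504·a·c·d + 144·c·d + 126·a·c - 256·d^3 + 320·d^2 - 64·d - 56·a    [combine like terms]

-544·a·d^2 - 280·a^2·d + 360·a·d + 70·a^2 - 576·c·d^2 - 504·a·c·d + 144·c·d + 126·a·c - 256·d^3 + 320·d^2 - 64·d - 56·a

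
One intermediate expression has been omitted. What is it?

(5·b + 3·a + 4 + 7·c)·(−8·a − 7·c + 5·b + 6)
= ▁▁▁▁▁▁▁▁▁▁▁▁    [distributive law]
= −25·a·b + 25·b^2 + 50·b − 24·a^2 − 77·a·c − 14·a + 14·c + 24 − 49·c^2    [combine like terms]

After distributive law, the bracketed line is:

−40·a·b − 35·b·c + 25·b^2 + 30·b − 24·a^2 − 21·a·c + 15·a·b + 18·a − 32·a − 28·c + 20·b + 24 − 56·a·c − 49·c^2 + 35·b·c + 42·c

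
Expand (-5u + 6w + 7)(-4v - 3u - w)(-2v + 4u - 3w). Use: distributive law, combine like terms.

(-5u + 6w + 7)(-4v - 3u - w)(-2v + 4u - 3w)
= (20uv + 15u^2 + 5uw - 24vw - 18uw - 6w^2 - 28v - 21u - 7w)(-2v + 4u - 3w)    [distributive law]
= (20uv + 15u^2 - 13uw - 24vw - 6w^2 - 28v - 21u - 7w)(-2v + 4u - 3w)    [combine like terms]
= -40uv^2 + 80u^2v - 60uvw - 30u^2v + 60u^3 - 45u^2w + 26uvw - 52u^2w + 39uw^2 + 48v^2w - 96uvw + 72vw^2 + 12vw^2 - 24uw^2 + 18w^3 + 56v^2 - 112uv + 84vw + 42uv - 84u^2 + 63uw + 14vw - 28uw + 21w^2    [distributive law]
= -40uv^2 + 50u^2v - 130uvw + 60u^3 - 97u^2w + 15uw^2 + 48v^2w + 84vw^2 + 18w^3 + 56v^2 - 70uv + 98vw - 84u^2 + 35uw + 21w^2    [combine like terms]

-40uv^2 + 50u^2v - 130uvw + 60u^3 - 97u^2w + 15uw^2 + 48v^2w + 84vw^2 + 18w^3 + 56v^2 - 70uv + 98vw - 84u^2 + 35uw + 21w^2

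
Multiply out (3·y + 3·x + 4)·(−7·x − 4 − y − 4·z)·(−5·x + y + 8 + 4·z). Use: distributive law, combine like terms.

(3·y + 3·x + 4)·(−7·x − 4 − y − 4·z)·(−5·x + y + 8 + 4·z)
= (−21·x·y − 12·y − 3·y^2 − 12·y·z − 21·x^2 − 12·x − 3·x·y − 12·x·z − 28·x − 16 − 4·y − 16·z)·(−5·x + y + 8 + 4·z)    [distributive law]
= (−24·x·y − 16·y − 3·y^2 − 12·y·z − 21·x^2 − 40·x − 12·x·z − 16 − 16·z)·(−5·x + y + 8 + 4·z)    [combine like terms]
= 120·x^2·y − 24·x·y^2 − 192·x·y − 96·x·y·z + 80·x·y − 16·y^2 − 128·y − 64·y·z + 15·x·y^2 − 3·y^3 − 24·y^2 − 12·y^2·z + 60·x·y·z − 12·y^2·z − 96·y·z − 48·y·z^2 + 105·x^3 − 21·x^2·y − 168·x^2 − 84·x^2·z + 200·x^2 − 40·x·y − 320·x − 160·x·z + 60·x^2·z − 12·x·y·z − 96·x·z − 48·x·z^2 + 80·x − 16·y − 128 − 64·z + 80·x·z − 16·y·z − 128·z − 64·z^2    [distributive law]
= 99·x^2·y − 9·x·y^2 − 152·x·y − 48·x·y·z − 40·y^2 − 144·y − 176·y·z − 3·y^3 − 24·y^2·z − 48·y·z^2 + 105·x^3 + 32·x^2 − 24·x^2·z − 240·x − 176·x·z − 48·x·z^2 − 128 − 192·z − 64·z^2    [combine like terms]

99·x^2·y − 9·x·y^2 − 152·x·y − 48·x·y·z − 40·y^2 − 144·y − 176·y·z − 3·y^3 − 24·y^2·z − 48·y·z^2 + 105·x^3 + 32·x^2 − 24·x^2·z − 240·x − 176·x·z − 48·x·z^2 − 128 − 192·z − 64·z^2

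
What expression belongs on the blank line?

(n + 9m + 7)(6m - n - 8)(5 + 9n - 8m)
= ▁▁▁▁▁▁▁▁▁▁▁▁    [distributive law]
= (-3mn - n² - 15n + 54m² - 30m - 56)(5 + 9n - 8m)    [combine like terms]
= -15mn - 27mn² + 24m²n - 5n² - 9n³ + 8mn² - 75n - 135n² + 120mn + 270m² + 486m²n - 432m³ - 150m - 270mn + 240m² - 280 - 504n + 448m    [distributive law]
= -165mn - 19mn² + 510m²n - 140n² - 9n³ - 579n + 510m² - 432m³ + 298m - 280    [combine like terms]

By distributive law:

(6mn - n² - 8n + 54m² - 9mn - 72m + 42m - 7n - 56)(5 + 9n - 8m)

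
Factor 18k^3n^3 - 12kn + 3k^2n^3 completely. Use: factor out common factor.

18k^3n^3 - 12kn + 3k^2n^3
= 3(6k^3n^3 - 4kn + k^2n^3)    [factor out 3]
= 3kn(6k^2n^2 - 4 + kn^2)    [factor out kn]

3kn(6k^2n^2 - 4 + kn^2)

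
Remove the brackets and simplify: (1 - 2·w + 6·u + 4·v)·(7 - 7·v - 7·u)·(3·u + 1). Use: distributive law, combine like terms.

(1 - 2·w + 6·u + 4·v)·(7 - 7·v - 7·u)·(3·u + 1)
= (7 - 7·v - 7·u - 14·w + 14·v·w + 14·u·w + 42·u - 42·u·v - 42·u^2 + 28·v - 28·v^2 - 28·u·v)·(3·u + 1)    [distributive law]
= (7 + 21·v + 35·u - 14·w + 14·v·w + 14·u·w - 70·u·v - 42·u^2 - 28·v^2)·(3·u + 1)    [combine like terms]
= 21·u + 7 + 63·u·v + 21·v + 105·u^2 + 35·u - 42·u·w - 14·w + 42·u·v·w + 14·v·w + 42·u^2·w + 14·u·w - 210·u^2·v - 70·u·v - 126·u^3 - 42·u^2 - 84·u·v^2 - 28·v^2    [distributive law]
= 56·u + 7 - 7·u·v + 21·v + 63·u^2 - 28·u·w - 14·w + 42·u·v·w + 14·v·w + 42·u^2·w - 210·u^2·v - 126·u^3 - 84·u·v^2 - 28·v^2    [combine like terms]

56·u + 7 - 7·u·v + 21·v + 63·u^2 - 28·u·w - 14·w + 42·u·v·w + 14·v·w + 42·u^2·w - 210·u^2·v - 126·u^3 - 84·u·v^2 - 28·v^2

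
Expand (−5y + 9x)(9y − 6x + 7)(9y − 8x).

−405y^3 + 1359xy^2 − 1374x^2y − 315y^2 + 847xy + 432x^3 − 504x^2

(−5y + 9x)(9y − 6x + 7)(9y − 8x)
= (−45y^2 + 30xy − 35y + 81xy − 54x^2 + 63x)(9y − 8x)    [distributive law]
= (−45y^2 + 111xy − 35y − 54x^2 + 63x)(9y − 8x)    [combine like terms]
= −405y^3 + 360xy^2 + 999xy^2 − 888x^2y − 315y^2 + 280xy − 486x^2y + 432x^3 + 567xy − 504x^2    [distributive law]
= −405y^3 + 1359xy^2 − 1374x^2y − 315y^2 + 847xy + 432x^3 − 504x^2    [combine like terms]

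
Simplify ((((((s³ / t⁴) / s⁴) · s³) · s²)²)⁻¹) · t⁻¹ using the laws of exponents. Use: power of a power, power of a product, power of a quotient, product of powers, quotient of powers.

((((((s³ / t⁴) / s⁴) · s³) · s²)²)⁻¹) · t⁻¹
= (((((s³ / t⁴) / s⁴) · s³) · s²)⁻²) · t⁻¹    [power of a power]
= (((((s³ / t⁴) / s⁴) · s³)⁻²) · ((s²)⁻²)) · t⁻¹    [power of a product]
= (((((s³ / t⁴) / s⁴)⁻²) · ((s³)⁻²)) · ((s²)⁻²)) · t⁻¹    [power of a product]
= (((((s³ / t⁴)⁻²) / ((s⁴)⁻²)) · ((s³)⁻²)) · ((s²)⁻²)) · t⁻¹    [power of a quotient]
= ((((((s³)⁻²) / ((t⁴)⁻²)) / ((s⁴)⁻²)) · ((s³)⁻²)) · ((s²)⁻²)) · t⁻¹    [power of a quotient]
= ((((s⁻⁶ / ((t⁴)⁻²)) / ((s⁴)⁻²)) · ((s³)⁻²)) · ((s²)⁻²)) · t⁻¹    [power of a power]
= ((((s⁻⁶ / t⁻⁸) / ((s⁴)⁻²)) · ((s³)⁻²)) · ((s²)⁻²)) · t⁻¹    [power of a power]
= ((((s⁻⁶ / t⁻⁸) / s⁻⁸) · ((s³)⁻²)) · ((s²)⁻²)) · t⁻¹    [power of a power]
= ((((s⁻⁶ / t⁻⁸) / s⁻⁸) · s⁻⁶) · ((s²)⁻²)) · t⁻¹    [power of a power]
= ((((s⁻⁶ / t⁻⁸) / s⁻⁸) · s⁻⁶) · s⁻⁴) · t⁻¹    [power of a power]
= s⁻⁸t⁷    [quotient of powers; product of powers]

s⁻⁸t⁷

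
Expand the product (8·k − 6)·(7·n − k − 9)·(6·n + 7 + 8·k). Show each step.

(8·k − 6)·(7·n − k − 9)·(6·n + 7 + 8·k)
= (56·k·n − 8·k^2 − 72·k − 42·n + 6·k + 54)·(6·n + 7 + 8·k)    [distributive law]
= (56·k·n − 8·k^2 − 66·k − 42·n + 54)·(6·n + 7 + 8·k)    [combine like terms]
= 336·k·n^2 + 392·k·n + 448·k^2·n − 48·k^2·n − 56·k^2 − 64·k^3 − 396·k·n − 462·k − 528·k^2 − 252·n^2 − 294·n − 336·k·n + 324·n + 378 + 432·k    [distributive law]
= 336·k·n^2 − 340·k·n + 400·k^2·n − 584·k^2 − 64·k^3 − 30·k − 252·n^2 + 30·n + 378    [combine like terms]

336·k·n^2 − 340·k·n + 400·k^2·n − 584·k^2 − 64·k^3 − 30·k − 252·n^2 + 30·n + 378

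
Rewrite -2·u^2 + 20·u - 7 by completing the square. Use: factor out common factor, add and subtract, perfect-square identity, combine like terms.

-2(u - 5)^2 + 43

-2·u^2 + 20·u - 7
= -2(u^2 - 10·u) - 7    [factor out -2 from the u-terms]
= -2(u^2 - 10·u + 25 - 25) - 7    [add and subtract 25 inside the bracket]
= -2(u - 5)^2 + 50 - 7    [perfect-square identity]
= -2(u - 5)^2 + 43    [combine constants]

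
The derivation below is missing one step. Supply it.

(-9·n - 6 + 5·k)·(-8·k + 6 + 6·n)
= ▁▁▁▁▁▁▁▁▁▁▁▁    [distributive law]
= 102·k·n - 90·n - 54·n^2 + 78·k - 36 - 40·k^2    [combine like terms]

After distributive law, the bracketed line is:

72·k·n - 54·n - 54·n^2 + 48·k - 36 - 36·n - 40·k^2 + 30·k + 30·k·n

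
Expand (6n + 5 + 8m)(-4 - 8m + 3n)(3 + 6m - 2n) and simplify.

13n + 18mn + 72n^2 - 16m^2n + 156mn^2 - 36n^3 - 60 - 336m - 624m^2 - 384m^3

(6n + 5 + 8m)(-4 - 8m + 3n)(3 + 6m - 2n)
= (-24n - 48mn + 18n^2 - 20 - 40m + 15n - 32m - 64m^2 + 24mn)(3 + 6m - 2n)    [distributive law]
= (-9n - 24mn + 18n^2 - 20 - 72m - 64m^2)(3 + 6m - 2n)    [combine like terms]
= -27n - 54mn + 18n^2 - 72mn - 144m^2n + 48mn^2 + 54n^2 + 108mn^2 - 36n^3 - 60 - 120m + 40n - 216m - 432m^2 + 144mn - 192m^2 - 384m^3 + 128m^2n    [distributive law]
= 13n + 18mn + 72n^2 - 16m^2n + 156mn^2 - 36n^3 - 60 - 336m - 624m^2 - 384m^3    [combine like terms]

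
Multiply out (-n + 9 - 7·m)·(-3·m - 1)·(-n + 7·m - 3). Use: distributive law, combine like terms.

-3·m·n^2 + 18·m·n - n^2 + 6·n - 203·m^2 - 3·m + 27 + 147·m^3

(-n + 9 - 7·m)·(-3·m - 1)·(-n + 7·m - 3)
= (3·m·n + n - 27·m - 9 + 21·m^2 + 7·m)·(-n + 7·m - 3)    [distributive law]
= (3·m·n + n - 20·m - 9 + 21·m^2)·(-n + 7·m - 3)    [combine like terms]
= -3·m·n^2 + 21·m^2·n - 9·m·n - n^2 + 7·m·n - 3·n + 20·m·n - 140·m^2 + 60·m + 9·n - 63·m + 27 - 21·m^2·n + 147·m^3 - 63·m^2    [distributive law]
= -3·m·n^2 + 18·m·n - n^2 + 6·n - 203·m^2 - 3·m + 27 + 147·m^3    [combine like terms]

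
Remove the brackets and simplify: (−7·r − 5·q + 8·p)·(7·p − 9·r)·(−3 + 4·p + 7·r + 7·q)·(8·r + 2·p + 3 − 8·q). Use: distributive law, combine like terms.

741·p·r^2 − 894·p^2·r + 1089·p·r − 5070·p·q·r − 1926·p^2·r^2 + 1608·p^3·r + 928·p^2·q·r − 3878·p·r^3 − 1024·p·q·r^2 + 5966·p·q^2·r − 189·r^3 − 567·r^2 + 2700·q·r^2 + 3528·r^4 + 2520·q·r^3 − 3528·q^2·r^2 + 2310·p^2·q + 315·p·q − 1575·p·q^2 − 1288·p^3·q − 2506·p^2·q^2 + 1960·p·q^3 − 405·q·r + 2025·q^2·r − 2520·q^3·r + 336·p^3 − 504·p^2 + 448·p^4

(−7·r − 5·q + 8·p)·(7·p − 9·r)·(−3 + 4·p + 7·r + 7·q)·(8·r + 2·p + 3 − 8·q)
= (−49·p·r + 63·r^2 − 35·p·q + 45·q·r + 56·p^2 − 72·p·r)·(−3 + 4·p + 7·r + 7·q)·(8·r + 2·p + 3 − 8·q)    [distributive law]
= (−121·p·r + 63·r^2 − 35·p·q + 45·q·r + 56·p^2)·(−3 + 4·p + 7·r + 7·q)·(8·r + 2·p + 3 − 8·q)    [combine like terms]
= (363·p·r − 484·p^2·r − 847·p·r^2 − 847·p·q·r − 189·r^2 + 252·p·r^2 + 441·r^3 + 441·q·r^2 + 105·p·q − 140·p^2·q − 245·p·q·r − 245·p·q^2 − 135·q·r + 180·p·q·r + 315·q·r^2 + 315·q^2·r − 168·p^2 + 224·p^3 + 392·p^2·r + 392·p^2·q)·(8·r + 2·p + 3 − 8·q)    [distributive law]
= (363·p·r − 92·p^2·r − 595·p·r^2 − 912·p·q·r − 189·r^2 + 441·r^3 + 756·q·r^2 + 105·p·q + 252·p^2·q − 245·p·q^2 − 135·q·r + 315·q^2·r − 168·p^2 + 224·p^3)·(8·r + 2·p + 3 − 8·q)    [combine like terms]
= 2904·p·r^2 + 726·p^2·r + 1089·p·r − 2904·p·q·r − 736·p^2·r^2 − 184·p^3·r − 276·p^2·r + 736·p^2·q·r − 4760·p·r^3 − 1190·p^2·r^2 − 1785·p·r^2 + 4760·p·q·r^2 − 7296·p·q·r^2 − 1824·p^2·q·r − 2736·p·q·r + 7296·p·q^2·r − 1512·r^3 − 378·p·r^2 − 567·r^2 + 1512·q·r^2 + 3528·r^4 + 882·p·r^3 + 1323·r^3 − 3528·q·r^3 + 6048·q·r^3 + 1512·p·q·r^2 + 2268·q·r^2 − 6048·q^2·r^2 + 840·p·q·r + 210·p^2·q + 315·p·q − 840·p·q^2 + 2016·p^2·q·r + 504·p^3·q + 756·p^2·q − 2016·p^2·q^2 − 1960·p·q^2·r − 490·p^2·q^2 − 735·p·q^2 + 1960·p·q^3 − 1080·q·r^2 − 270·p·q·r − 405·q·r + 1080·q^2·r + 2520·q^2·r^2 + 630·p·q^2·r + 945·q^2·r − 2520·q^3·r − 1344·p^2·r − 336·p^3 − 504·p^2 + 1344·p^2·q + 1792·p^3·r + 448·p^4 + 672·p^3 − 1792·p^3·q    [distributive law]
= 741·p·r^2 − 894·p^2·r + 1089·p·r − 5070·p·q·r − 1926·p^2·r^2 + 1608·p^3·r + 928·p^2·q·r − 3878·p·r^3 − 1024·p·q·r^2 + 5966·p·q^2·r − 189·r^3 − 567·r^2 + 2700·q·r^2 + 3528·r^4 + 2520·q·r^3 − 3528·q^2·r^2 + 2310·p^2·q + 315·p·q − 1575·p·q^2 − 1288·p^3·q − 2506·p^2·q^2 + 1960·p·q^3 − 405·q·r + 2025·q^2·r − 2520·q^3·r + 336·p^3 − 504·p^2 + 448·p^4    [combine like terms]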